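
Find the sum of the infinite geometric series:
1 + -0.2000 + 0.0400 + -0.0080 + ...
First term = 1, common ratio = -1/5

For |r| < 1, S = a / (1 - r)
S = 1 / (1 - (-1/5))
S = 1 / (6/5)
S = 5/6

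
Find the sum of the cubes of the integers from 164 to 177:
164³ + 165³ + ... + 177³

Use ∑_{k=1}^{n} k³ = [n(n+1)/2]², then subtract the first 163 terms.
∑_{k=1}^{177} k³ = [177×178/2]² = 15753² = 248157009
∑_{k=1}^{163} k³ = [163×164/2]² = 13366² = 178649956
∑_{k=164}^{177} k³ = 248157009 - 178649956 = 69507053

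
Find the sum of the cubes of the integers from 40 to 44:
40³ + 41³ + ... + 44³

Use ∑_{k=1}^{n} k³ = [n(n+1)/2]², then subtract the first 39 terms.
∑_{k=1}^{44} k³ = [44×45/2]² = 990² = 980100
∑_{k=1}^{39} k³ = [39×40/2]² = 780² = 608400
∑_{k=40}^{44} k³ = 980100 - 608400 = 371700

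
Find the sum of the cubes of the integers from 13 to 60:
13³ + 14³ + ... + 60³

Use ∑_{k=1}^{n} k³ = [n(n+1)/2]², then subtract the first 12 terms.
∑_{k=1}^{60} k³ = [60×61/2]² = 1830² = 3348900
∑_{k=1}^{12} k³ = [12×13/2]² = 78² = 6084
∑_{k=13}^{60} k³ = 3348900 - 6084 = 3342816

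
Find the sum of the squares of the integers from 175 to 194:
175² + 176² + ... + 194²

Use ∑_{k=1}^{n} k² = n(n+1)(2n+1)/6, then subtract the first 174 terms.
∑_{k=1}^{194} k² = 194×195×389/6 = 2452645
∑_{k=1}^{174} k² = 174×175×349/6 = 1771175
∑_{k=175}^{194} k² = 2452645 - 1771175 = 681470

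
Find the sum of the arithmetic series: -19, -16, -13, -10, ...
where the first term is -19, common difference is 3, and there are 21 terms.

Sₙ = n/2 × (first + last)
Last term = a + (n-1)d = -19 + (21-1)×3 = 41
S_21 = 21/2 × (-19 + 41)
S_21 = 21/2 × 22 = 231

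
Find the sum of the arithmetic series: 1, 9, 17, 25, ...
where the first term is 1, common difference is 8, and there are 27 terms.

Sₙ = n/2 × (first + last)
Last term = a + (n-1)d = 1 + (27-1)×8 = 209
S_27 = 27/2 × (1 + 209)
S_27 = 27/2 × 210 = 2835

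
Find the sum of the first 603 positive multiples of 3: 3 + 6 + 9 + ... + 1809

Factor out 3: = 3(1 + 2 + ... + 603) = 3 × n(n+1)/2
= 3 × 603×604/2
= 3 × 182106
= 546318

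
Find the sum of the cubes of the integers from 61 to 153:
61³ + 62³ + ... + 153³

Use ∑_{k=1}^{n} k³ = [n(n+1)/2]², then subtract the first 60 terms.
∑_{k=1}^{153} k³ = [153×154/2]² = 11781² = 138791961
∑_{k=1}^{60} k³ = [60×61/2]² = 1830² = 3348900
∑_{k=61}^{153} k³ = 138791961 - 3348900 = 135443061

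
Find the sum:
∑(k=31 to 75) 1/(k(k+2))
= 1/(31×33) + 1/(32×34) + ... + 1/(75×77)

Partial fractions: 1/(k(k+2)) = (1/2)[1/k - 1/(k+2)]
Telescoping leaves the first two and last two terms:
= (1/2)[1/31 + 1/32 - 1/76 - 1/77]
= 54225/2902592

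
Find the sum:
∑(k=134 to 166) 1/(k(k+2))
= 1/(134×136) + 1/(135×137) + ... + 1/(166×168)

Partial fractions: 1/(k(k+2)) = (1/2)[1/k - 1/(k+2)]
Telescoping leaves the first two and last two terms:
= (1/2)[1/134 + 1/135 - 1/167 - 1/168]
= 247819/169177680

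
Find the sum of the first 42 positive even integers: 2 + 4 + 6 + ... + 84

Sum of first n even numbers = n(n+1)
= 42×43
= 1806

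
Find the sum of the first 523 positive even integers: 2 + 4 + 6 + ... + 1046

Sum of first n even numbers = n(n+1)
= 523×524
= 274052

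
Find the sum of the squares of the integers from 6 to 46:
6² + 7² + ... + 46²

Use ∑_{k=1}^{n} k² = n(n+1)(2n+1)/6, then subtract the first 5 terms.
∑_{k=1}^{46} k² = 46×47×93/6 = 33511
∑_{k=1}^{5} k² = 5×6×11/6 = 55
∑_{k=6}^{46} k² = 33511 - 55 = 33456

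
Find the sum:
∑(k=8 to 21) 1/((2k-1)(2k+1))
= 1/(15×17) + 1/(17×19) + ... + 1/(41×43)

Partial fractions: 1/((2k-1)(2k+1)) = (1/2)[1/(2k-1) - 1/(2k+1)]
The series telescopes:
= (1/2)[1/15 - 1/43]
= 14/645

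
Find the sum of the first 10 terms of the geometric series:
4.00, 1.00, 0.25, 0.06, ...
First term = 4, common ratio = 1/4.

Sₙ = a(1 - rⁿ) / (1 - r)
S_10 = 4(1 - (1/4)^10) / (1 - (1/4))
S_10 = 4(1 - (1/1048576)) / (3/4)
S_10 = 349525/65536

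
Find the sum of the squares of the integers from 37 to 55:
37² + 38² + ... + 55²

Use ∑_{k=1}^{n} k² = n(n+1)(2n+1)/6, then subtract the first 36 terms.
∑_{k=1}^{55} k² = 55×56×111/6 = 56980
∑_{k=1}^{36} k² = 36×37×73/6 = 16206
∑_{k=37}^{55} k² = 56980 - 16206 = 40774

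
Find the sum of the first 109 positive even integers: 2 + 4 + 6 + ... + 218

Sum of first n even numbers = n(n+1)
= 109×110
= 11990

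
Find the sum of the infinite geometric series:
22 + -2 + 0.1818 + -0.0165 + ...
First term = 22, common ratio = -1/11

For |r| < 1, S = a / (1 - r)
S = 22 / (1 - (-1/11))
S = 22 / (12/11)
S = 121/6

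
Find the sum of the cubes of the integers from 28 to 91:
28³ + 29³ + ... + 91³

Use ∑_{k=1}^{n} k³ = [n(n+1)/2]², then subtract the first 27 terms.
∑_{k=1}^{91} k³ = [91×92/2]² = 4186² = 17522596
∑_{k=1}^{27} k³ = [27×28/2]² = 378² = 142884
∑_{k=28}^{91} k³ = 17522596 - 142884 = 17379712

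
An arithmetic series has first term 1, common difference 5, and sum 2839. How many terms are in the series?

Using S = n/2 × [2a + (n-1)d]
2839 = n/2 × [2(1) + (n-1)(5)]
2839 = n/2 × [2 + 5n - 5]
5678 = n × [-3 + 5n]
5n² + (-3)n - 5678 = 0
Discriminant: Δ = (-3)² - 4(5)(-5678) = 9 + 113560 = 113569
√Δ = 337
n = [-(-3) + √Δ] / (2·5) = (3 + 337) / 10 = 340 / 10 = 34
(The negative root is discarded since n must be a positive integer.)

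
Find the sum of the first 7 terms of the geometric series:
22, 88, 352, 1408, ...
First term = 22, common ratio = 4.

Sₙ = a(1 - rⁿ) / (1 - r)
S_7 = 22(1 - 4^7) / (1 - 4)
S_7 = 22(1 - 16384) / (-3)
S_7 = 120142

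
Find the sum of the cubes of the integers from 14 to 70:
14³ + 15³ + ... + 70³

Use ∑_{k=1}^{n} k³ = [n(n+1)/2]², then subtract the first 13 terms.
∑_{k=1}^{70} k³ = [70×71/2]² = 2485² = 6175225
∑_{k=1}^{13} k³ = [13×14/2]² = 91² = 8281
∑_{k=14}^{70} k³ = 6175225 - 8281 = 6166944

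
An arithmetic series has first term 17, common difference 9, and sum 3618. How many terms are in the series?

Using S = n/2 × [2a + (n-1)d]
3618 = n/2 × [2(17) + (n-1)(9)]
3618 = n/2 × [34 + 9n - 9]
7236 = n × [25 + 9n]
9n² + (25)n - 7236 = 0
Discriminant: Δ = (25)² - 4(9)(-7236) = 625 + 260496 = 261121
√Δ = 511
n = [-(25) + √Δ] / (2·9) = (-25 + 511) / 18 = 486 / 18 = 27
(The negative root is discarded since n must be a positive integer.)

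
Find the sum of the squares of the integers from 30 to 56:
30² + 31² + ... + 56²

Use ∑_{k=1}^{n} k² = n(n+1)(2n+1)/6, then subtract the first 29 terms.
∑_{k=1}^{56} k² = 56×57×113/6 = 60116
∑_{k=1}^{29} k² = 29×30×59/6 = 8555
∑_{k=30}^{56} k² = 60116 - 8555 = 51561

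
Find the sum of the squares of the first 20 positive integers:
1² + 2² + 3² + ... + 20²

Formula: ∑k² = n(n+1)(2n+1)/6
= 20×21×41/6
= 17220/6
= 2870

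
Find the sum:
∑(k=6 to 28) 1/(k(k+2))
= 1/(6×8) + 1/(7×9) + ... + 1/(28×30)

Partial fractions: 1/(k(k+2)) = (1/2)[1/k - 1/(k+2)]
Telescoping leaves the first two and last two terms:
= (1/2)[1/6 + 1/7 - 1/29 - 1/30]
= 368/3045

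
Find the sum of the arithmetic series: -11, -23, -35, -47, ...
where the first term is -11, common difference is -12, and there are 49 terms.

Sₙ = n/2 × (first + last)
Last term = a + (n-1)d = -11 + (49-1)×(-12) = -587
S_49 = 49/2 × (-11 + (-587))
S_49 = 49/2 × (-598) = -14651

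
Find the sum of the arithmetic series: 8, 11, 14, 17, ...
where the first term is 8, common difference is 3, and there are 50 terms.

Sₙ = n/2 × (first + last)
Last term = a + (n-1)d = 8 + (50-1)×3 = 155
S_50 = 50/2 × (8 + 155)
S_50 = 50/2 × 163 = 4075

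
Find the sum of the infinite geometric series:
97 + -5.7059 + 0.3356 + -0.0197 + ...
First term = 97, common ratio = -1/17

For |r| < 1, S = a / (1 - r)
S = 97 / (1 - (-1/17))
S = 97 / (18/17)
S = 1649/18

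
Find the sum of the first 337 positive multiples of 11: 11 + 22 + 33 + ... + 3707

Factor out 11: = 11(1 + 2 + ... + 337) = 11 × n(n+1)/2
= 11 × 337×338/2
= 11 × 56953
= 626483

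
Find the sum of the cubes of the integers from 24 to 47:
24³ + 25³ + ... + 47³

Use ∑_{k=1}^{n} k³ = [n(n+1)/2]², then subtract the first 23 terms.
∑_{k=1}^{47} k³ = [47×48/2]² = 1128² = 1272384
∑_{k=1}^{23} k³ = [23×24/2]² = 276² = 76176
∑_{k=24}^{47} k³ = 1272384 - 76176 = 1196208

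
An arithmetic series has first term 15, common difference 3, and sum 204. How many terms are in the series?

Using S = n/2 × [2a + (n-1)d]
204 = n/2 × [2(15) + (n-1)(3)]
204 = n/2 × [30 + 3n - 3]
408 = n × [27 + 3n]
3n² + (27)n - 408 = 0
Discriminant: Δ = (27)² - 4(3)(-408) = 729 + 4896 = 5625
√Δ = 75
n = [-(27) + √Δ] / (2·3) = (-27 + 75) / 6 = 48 / 6 = 8
(The negative root is discarded since n must be a positive integer.)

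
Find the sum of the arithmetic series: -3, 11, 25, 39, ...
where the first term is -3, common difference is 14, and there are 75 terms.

Sₙ = n/2 × (first + last)
Last term = a + (n-1)d = -3 + (75-1)×14 = 1033
S_75 = 75/2 × (-3 + 1033)
S_75 = 75/2 × 1030 = 38625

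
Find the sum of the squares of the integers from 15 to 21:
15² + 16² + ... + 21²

Use ∑_{k=1}^{n} k² = n(n+1)(2n+1)/6, then subtract the first 14 terms.
∑_{k=1}^{21} k² = 21×22×43/6 = 3311
∑_{k=1}^{14} k² = 14×15×29/6 = 1015
∑_{k=15}^{21} k² = 3311 - 1015 = 2296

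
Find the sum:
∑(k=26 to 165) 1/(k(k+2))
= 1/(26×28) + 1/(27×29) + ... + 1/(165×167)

Partial fractions: 1/(k(k+2)) = (1/2)[1/k - 1/(k+2)]
Telescoping leaves the first two and last two terms:
= (1/2)[1/26 + 1/27 - 1/166 - 1/167]
= 308875/9730422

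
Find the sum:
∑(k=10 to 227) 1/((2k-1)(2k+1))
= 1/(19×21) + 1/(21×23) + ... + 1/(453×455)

Partial fractions: 1/((2k-1)(2k+1)) = (1/2)[1/(2k-1) - 1/(2k+1)]
The series telescopes:
= (1/2)[1/19 - 1/455]
= 218/8645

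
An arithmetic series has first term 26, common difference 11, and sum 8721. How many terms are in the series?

Using S = n/2 × [2a + (n-1)d]
8721 = n/2 × [2(26) + (n-1)(11)]
8721 = n/2 × [52 + 11n - 11]
17442 = n × [41 + 11n]
11n² + (41)n - 17442 = 0
Discriminant: Δ = (41)² - 4(11)(-17442) = 1681 + 767448 = 769129
√Δ = 877
n = [-(41) + √Δ] / (2·11) = (-41 + 877) / 22 = 836 / 22 = 38
(The negative root is discarded since n must be a positive integer.)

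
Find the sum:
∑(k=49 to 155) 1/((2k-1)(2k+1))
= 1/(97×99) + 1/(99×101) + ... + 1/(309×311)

Partial fractions: 1/((2k-1)(2k+1)) = (1/2)[1/(2k-1) - 1/(2k+1)]
The series telescopes:
= (1/2)[1/97 - 1/311]
= 107/30167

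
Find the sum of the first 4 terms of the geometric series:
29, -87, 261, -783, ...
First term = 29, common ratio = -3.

Sₙ = a(1 - rⁿ) / (1 - r)
S_4 = 29(1 - (-3)^4) / (1 - (-3))
S_4 = 29(1 - 81) / (4)
S_4 = -580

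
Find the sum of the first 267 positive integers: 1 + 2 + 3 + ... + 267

Formula: ∑k = n(n+1)/2
= 267×268/2
= 71556/2
= 35778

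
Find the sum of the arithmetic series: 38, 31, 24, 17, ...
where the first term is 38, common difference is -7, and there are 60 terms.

Sₙ = n/2 × (first + last)
Last term = a + (n-1)d = 38 + (60-1)×(-7) = -375
S_60 = 60/2 × (38 + (-375))
S_60 = 60/2 × (-337) = -10110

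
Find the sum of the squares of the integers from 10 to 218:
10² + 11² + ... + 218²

Use ∑_{k=1}^{n} k² = n(n+1)(2n+1)/6, then subtract the first 9 terms.
∑_{k=1}^{218} k² = 218×219×437/6 = 3477209
∑_{k=1}^{9} k² = 9×10×19/6 = 285
∑_{k=10}^{218} k² = 3477209 - 285 = 3476924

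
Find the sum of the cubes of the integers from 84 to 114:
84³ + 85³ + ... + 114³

Use ∑_{k=1}^{n} k³ = [n(n+1)/2]², then subtract the first 83 terms.
∑_{k=1}^{114} k³ = [114×115/2]² = 6555² = 42968025
∑_{k=1}^{83} k³ = [83×84/2]² = 3486² = 12152196
∑_{k=84}^{114} k³ = 42968025 - 12152196 = 30815829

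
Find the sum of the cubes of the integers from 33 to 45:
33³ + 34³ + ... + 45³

Use ∑_{k=1}^{n} k³ = [n(n+1)/2]², then subtract the first 32 terms.
∑_{k=1}^{45} k³ = [45×46/2]² = 1035² = 1071225
∑_{k=1}^{32} k³ = [32×33/2]² = 528² = 278784
∑_{k=33}^{45} k³ = 1071225 - 278784 = 792441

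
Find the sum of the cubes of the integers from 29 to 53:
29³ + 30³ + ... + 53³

Use ∑_{k=1}^{n} k³ = [n(n+1)/2]², then subtract the first 28 terms.
∑_{k=1}^{53} k³ = [53×54/2]² = 1431² = 2047761
∑_{k=1}^{28} k³ = [28×29/2]² = 406² = 164836
∑_{k=29}^{53} k³ = 2047761 - 164836 = 1882925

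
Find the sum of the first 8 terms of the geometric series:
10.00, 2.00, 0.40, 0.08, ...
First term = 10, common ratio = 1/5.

Sₙ = a(1 - rⁿ) / (1 - r)
S_8 = 10(1 - (1/5)^8) / (1 - (1/5))
S_8 = 10(1 - (1/390625)) / (4/5)
S_8 = 195312/15625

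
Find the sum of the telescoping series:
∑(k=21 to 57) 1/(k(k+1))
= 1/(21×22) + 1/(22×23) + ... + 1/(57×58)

Partial fractions: 1/(k(k+1)) = 1/k - 1/(k+1)
The series telescopes:
= (1/21 - 1/22) + (1/22 - 1/23) + ... + (1/57 - 1/58)
= 1/21 - 1/58
= 37/1218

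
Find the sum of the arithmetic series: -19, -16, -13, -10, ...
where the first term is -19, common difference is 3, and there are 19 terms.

Sₙ = n/2 × (first + last)
Last term = a + (n-1)d = -19 + (19-1)×3 = 35
S_19 = 19/2 × (-19 + 35)
S_19 = 19/2 × 16 = 152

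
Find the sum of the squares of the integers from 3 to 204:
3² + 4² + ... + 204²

Use ∑_{k=1}^{n} k² = n(n+1)(2n+1)/6, then subtract the first 2 terms.
∑_{k=1}^{204} k² = 204×205×409/6 = 2850730
∑_{k=1}^{2} k² = 2×3×5/6 = 5
∑_{k=3}^{204} k² = 2850730 - 5 = 2850725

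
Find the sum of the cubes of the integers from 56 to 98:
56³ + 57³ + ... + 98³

Use ∑_{k=1}^{n} k³ = [n(n+1)/2]², then subtract the first 55 terms.
∑_{k=1}^{98} k³ = [98×99/2]² = 4851² = 23532201
∑_{k=1}^{55} k³ = [55×56/2]² = 1540² = 2371600
∑_{k=56}^{98} k³ = 23532201 - 2371600 = 21160601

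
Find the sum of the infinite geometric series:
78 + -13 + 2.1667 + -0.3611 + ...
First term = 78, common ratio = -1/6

For |r| < 1, S = a / (1 - r)
S = 78 / (1 - (-1/6))
S = 78 / (7/6)
S = 468/7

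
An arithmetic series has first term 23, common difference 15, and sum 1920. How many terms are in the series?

Using S = n/2 × [2a + (n-1)d]
1920 = n/2 × [2(23) + (n-1)(15)]
1920 = n/2 × [46 + 15n - 15]
3840 = n × [31 + 15n]
15n² + (31)n - 3840 = 0
Discriminant: Δ = (31)² - 4(15)(-3840) = 961 + 230400 = 231361
√Δ = 481
n = [-(31) + √Δ] / (2·15) = (-31 + 481) / 30 = 450 / 30 = 15
(The negative root is discarded since n must be a positive integer.)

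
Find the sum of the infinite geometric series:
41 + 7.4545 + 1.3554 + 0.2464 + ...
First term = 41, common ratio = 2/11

For |r| < 1, S = a / (1 - r)
S = 41 / (1 - (2/11))
S = 41 / (9/11)
S = 451/9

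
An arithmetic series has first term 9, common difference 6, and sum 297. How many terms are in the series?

Using S = n/2 × [2a + (n-1)d]
297 = n/2 × [2(9) + (n-1)(6)]
297 = n/2 × [18 + 6n - 6]
594 = n × [12 + 6n]
6n² + (12)n - 594 = 0
Discriminant: Δ = (12)² - 4(6)(-594) = 144 + 14256 = 14400
√Δ = 120
n = [-(12) + √Δ] / (2·6) = (-12 + 120) / 12 = 108 / 12 = 9
(The negative root is discarded since n must be a positive integer.)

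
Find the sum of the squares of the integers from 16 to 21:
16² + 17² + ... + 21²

Use ∑_{k=1}^{n} k² = n(n+1)(2n+1)/6, then subtract the first 15 terms.
∑_{k=1}^{21} k² = 21×22×43/6 = 3311
∑_{k=1}^{15} k² = 15×16×31/6 = 1240
∑_{k=16}^{21} k² = 3311 - 1240 = 2071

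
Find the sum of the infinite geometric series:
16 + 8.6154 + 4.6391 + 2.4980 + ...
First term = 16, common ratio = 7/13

For |r| < 1, S = a / (1 - r)
S = 16 / (1 - (7/13))
S = 16 / (6/13)
S = 104/3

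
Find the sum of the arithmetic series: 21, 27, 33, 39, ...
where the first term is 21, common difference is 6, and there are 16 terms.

Sₙ = n/2 × (first + last)
Last term = a + (n-1)d = 21 + (16-1)×6 = 111
S_16 = 16/2 × (21 + 111)
S_16 = 16/2 × 132 = 1056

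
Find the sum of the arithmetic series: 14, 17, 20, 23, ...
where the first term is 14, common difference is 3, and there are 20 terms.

Sₙ = n/2 × (first + last)
Last term = a + (n-1)d = 14 + (20-1)×3 = 71
S_20 = 20/2 × (14 + 71)
S_20 = 20/2 × 85 = 850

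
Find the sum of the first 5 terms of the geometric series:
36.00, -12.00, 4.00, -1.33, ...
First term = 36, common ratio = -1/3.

Sₙ = a(1 - rⁿ) / (1 - r)
S_5 = 36(1 - (-1/3)^5) / (1 - (-1/3))
S_5 = 36(1 - (-1/243)) / (4/3)
S_5 = 244/9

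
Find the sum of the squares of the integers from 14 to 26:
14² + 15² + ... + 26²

Use ∑_{k=1}^{n} k² = n(n+1)(2n+1)/6, then subtract the first 13 terms.
∑_{k=1}^{26} k² = 26×27×53/6 = 6201
∑_{k=1}^{13} k² = 13×14×27/6 = 819
∑_{k=14}^{26} k² = 6201 - 819 = 5382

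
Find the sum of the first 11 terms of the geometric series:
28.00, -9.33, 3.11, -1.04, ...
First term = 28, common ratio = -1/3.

Sₙ = a(1 - rⁿ) / (1 - r)
S_11 = 28(1 - (-1/3)^11) / (1 - (-1/3))
S_11 = 28(1 - (-1/177147)) / (4/3)
S_11 = 1240036/59049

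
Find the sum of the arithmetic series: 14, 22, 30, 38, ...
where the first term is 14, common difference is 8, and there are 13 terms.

Sₙ = n/2 × (first + last)
Last term = a + (n-1)d = 14 + (13-1)×8 = 110
S_13 = 13/2 × (14 + 110)
S_13 = 13/2 × 124 = 806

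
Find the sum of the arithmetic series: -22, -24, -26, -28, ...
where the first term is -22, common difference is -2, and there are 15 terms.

Sₙ = n/2 × (first + last)
Last term = a + (n-1)d = -22 + (15-1)×(-2) = -50
S_15 = 15/2 × (-22 + (-50))
S_15 = 15/2 × (-72) = -540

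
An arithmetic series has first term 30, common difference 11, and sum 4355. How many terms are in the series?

Using S = n/2 × [2a + (n-1)d]
4355 = n/2 × [2(30) + (n-1)(11)]
4355 = n/2 × [60 + 11n - 11]
8710 = n × [49 + 11n]
11n² + (49)n - 8710 = 0
Discriminant: Δ = (49)² - 4(11)(-8710) = 2401 + 383240 = 385641
√Δ = 621
n = [-(49) + √Δ] / (2·11) = (-49 + 621) / 22 = 572 / 22 = 26
(The negative root is discarded since n must be a positive integer.)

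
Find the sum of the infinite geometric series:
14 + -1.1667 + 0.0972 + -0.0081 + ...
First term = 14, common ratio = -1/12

For |r| < 1, S = a / (1 - r)
S = 14 / (1 - (-1/12))
S = 14 / (13/12)
S = 168/13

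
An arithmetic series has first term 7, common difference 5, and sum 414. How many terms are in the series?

Using S = n/2 × [2a + (n-1)d]
414 = n/2 × [2(7) + (n-1)(5)]
414 = n/2 × [14 + 5n - 5]
828 = n × [9 + 5n]
5n² + (9)n - 828 = 0
Discriminant: Δ = (9)² - 4(5)(-828) = 81 + 16560 = 16641
√Δ = 129
n = [-(9) + √Δ] / (2·5) = (-9 + 129) / 10 = 120 / 10 = 12
(The negative root is discarded since n must be a positive integer.)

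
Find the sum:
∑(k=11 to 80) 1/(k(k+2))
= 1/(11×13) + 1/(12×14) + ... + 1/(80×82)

Partial fractions: 1/(k(k+2)) = (1/2)[1/k - 1/(k+2)]
Telescoping leaves the first two and last two terms:
= (1/2)[1/11 + 1/12 - 1/81 - 1/82]
= 21875/292248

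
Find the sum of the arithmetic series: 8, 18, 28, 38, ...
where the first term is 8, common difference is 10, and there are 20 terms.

Sₙ = n/2 × (first + last)
Last term = a + (n-1)d = 8 + (20-1)×10 = 198
S_20 = 20/2 × (8 + 198)
S_20 = 20/2 × 206 = 2060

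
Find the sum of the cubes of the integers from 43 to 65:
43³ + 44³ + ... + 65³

Use ∑_{k=1}^{n} k³ = [n(n+1)/2]², then subtract the first 42 terms.
∑_{k=1}^{65} k³ = [65×66/2]² = 2145² = 4601025
∑_{k=1}^{42} k³ = [42×43/2]² = 903² = 815409
∑_{k=43}^{65} k³ = 4601025 - 815409 = 3785616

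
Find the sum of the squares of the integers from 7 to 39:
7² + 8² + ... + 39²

Use ∑_{k=1}^{n} k² = n(n+1)(2n+1)/6, then subtract the first 6 terms.
∑_{k=1}^{39} k² = 39×40×79/6 = 20540
∑_{k=1}^{6} k² = 6×7×13/6 = 91
∑_{k=7}^{39} k² = 20540 - 91 = 20449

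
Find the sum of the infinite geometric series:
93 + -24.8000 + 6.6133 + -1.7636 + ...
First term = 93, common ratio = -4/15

For |r| < 1, S = a / (1 - r)
S = 93 / (1 - (-4/15))
S = 93 / (19/15)
S = 1395/19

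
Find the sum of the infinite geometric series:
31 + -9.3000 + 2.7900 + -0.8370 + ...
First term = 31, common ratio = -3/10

For |r| < 1, S = a / (1 - r)
S = 31 / (1 - (-3/10))
S = 31 / (13/10)
S = 310/13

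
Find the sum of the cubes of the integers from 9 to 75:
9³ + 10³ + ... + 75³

Use ∑_{k=1}^{n} k³ = [n(n+1)/2]², then subtract the first 8 terms.
∑_{k=1}^{75} k³ = [75×76/2]² = 2850² = 8122500
∑_{k=1}^{8} k³ = [8×9/2]² = 36² = 1296
∑_{k=9}^{75} k³ = 8122500 - 1296 = 8121204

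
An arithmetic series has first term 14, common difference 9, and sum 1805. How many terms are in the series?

Using S = n/2 × [2a + (n-1)d]
1805 = n/2 × [2(14) + (n-1)(9)]
1805 = n/2 × [28 + 9n - 9]
3610 = n × [19 + 9n]
9n² + (19)n - 3610 = 0
Discriminant: Δ = (19)² - 4(9)(-3610) = 361 + 129960 = 130321
√Δ = 361
n = [-(19) + √Δ] / (2·9) = (-19 + 361) / 18 = 342 / 18 = 19
(The negative root is discarded since n must be a positive integer.)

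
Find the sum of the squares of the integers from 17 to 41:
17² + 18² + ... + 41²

Use ∑_{k=1}^{n} k² = n(n+1)(2n+1)/6, then subtract the first 16 terms.
∑_{k=1}^{41} k² = 41×42×83/6 = 23821
∑_{k=1}^{16} k² = 16×17×33/6 = 1496
∑_{k=17}^{41} k² = 23821 - 1496 = 22325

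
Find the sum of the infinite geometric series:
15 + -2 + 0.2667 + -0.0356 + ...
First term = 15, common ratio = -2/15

For |r| < 1, S = a / (1 - r)
S = 15 / (1 - (-2/15))
S = 15 / (17/15)
S = 225/17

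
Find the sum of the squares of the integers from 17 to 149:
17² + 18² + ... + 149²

Use ∑_{k=1}^{n} k² = n(n+1)(2n+1)/6, then subtract the first 16 terms.
∑_{k=1}^{149} k² = 149×150×299/6 = 1113775
∑_{k=1}^{16} k² = 16×17×33/6 = 1496
∑_{k=17}^{149} k² = 1113775 - 1496 = 1112279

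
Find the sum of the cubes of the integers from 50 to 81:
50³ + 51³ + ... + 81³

Use ∑_{k=1}^{n} k³ = [n(n+1)/2]², then subtract the first 49 terms.
∑_{k=1}^{81} k³ = [81×82/2]² = 3321² = 11029041
∑_{k=1}^{49} k³ = [49×50/2]² = 1225² = 1500625
∑_{k=50}^{81} k³ = 11029041 - 1500625 = 9528416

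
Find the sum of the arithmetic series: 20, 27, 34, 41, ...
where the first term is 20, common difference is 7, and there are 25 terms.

Sₙ = n/2 × (first + last)
Last term = a + (n-1)d = 20 + (25-1)×7 = 188
S_25 = 25/2 × (20 + 188)
S_25 = 25/2 × 208 = 2600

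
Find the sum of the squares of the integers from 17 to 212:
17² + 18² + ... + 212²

Use ∑_{k=1}^{n} k² = n(n+1)(2n+1)/6, then subtract the first 16 terms.
∑_{k=1}^{212} k² = 212×213×425/6 = 3198550
∑_{k=1}^{16} k² = 16×17×33/6 = 1496
∑_{k=17}^{212} k² = 3198550 - 1496 = 3197054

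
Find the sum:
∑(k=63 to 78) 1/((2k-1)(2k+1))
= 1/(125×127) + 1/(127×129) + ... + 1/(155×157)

Partial fractions: 1/((2k-1)(2k+1)) = (1/2)[1/(2k-1) - 1/(2k+1)]
The series telescopes:
= (1/2)[1/125 - 1/157]
= 16/19625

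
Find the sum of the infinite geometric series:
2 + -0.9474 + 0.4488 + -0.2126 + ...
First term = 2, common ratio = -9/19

For |r| < 1, S = a / (1 - r)
S = 2 / (1 - (-9/19))
S = 2 / (28/19)
S = 19/14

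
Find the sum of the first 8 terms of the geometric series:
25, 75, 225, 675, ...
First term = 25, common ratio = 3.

Sₙ = a(1 - rⁿ) / (1 - r)
S_8 = 25(1 - 3^8) / (1 - 3)
S_8 = 25(1 - 6561) / (-2)
S_8 = 82000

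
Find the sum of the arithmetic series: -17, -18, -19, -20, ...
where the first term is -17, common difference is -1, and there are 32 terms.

Sₙ = n/2 × (first + last)
Last term = a + (n-1)d = -17 + (32-1)×(-1) = -48
S_32 = 32/2 × (-17 + (-48))
S_32 = 32/2 × (-65) = -1040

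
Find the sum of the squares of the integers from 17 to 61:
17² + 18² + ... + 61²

Use ∑_{k=1}^{n} k² = n(n+1)(2n+1)/6, then subtract the first 16 terms.
∑_{k=1}^{61} k² = 61×62×123/6 = 77531
∑_{k=1}^{16} k² = 16×17×33/6 = 1496
∑_{k=17}^{61} k² = 77531 - 1496 = 76035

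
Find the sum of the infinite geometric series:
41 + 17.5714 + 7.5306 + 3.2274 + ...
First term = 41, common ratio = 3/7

For |r| < 1, S = a / (1 - r)
S = 41 / (1 - (3/7))
S = 41 / (4/7)
S = 287/4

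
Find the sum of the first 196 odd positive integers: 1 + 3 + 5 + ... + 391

Sum of first n odd numbers = n²
= 196²
= 38416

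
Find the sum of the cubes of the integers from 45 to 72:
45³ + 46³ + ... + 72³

Use ∑_{k=1}^{n} k³ = [n(n+1)/2]², then subtract the first 44 terms.
∑_{k=1}^{72} k³ = [72×73/2]² = 2628² = 6906384
∑_{k=1}^{44} k³ = [44×45/2]² = 990² = 980100
∑_{k=45}^{72} k³ = 6906384 - 980100 = 5926284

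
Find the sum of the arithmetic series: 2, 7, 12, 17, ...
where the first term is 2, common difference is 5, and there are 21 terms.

Sₙ = n/2 × (first + last)
Last term = a + (n-1)d = 2 + (21-1)×5 = 102
S_21 = 21/2 × (2 + 102)
S_21 = 21/2 × 104 = 1092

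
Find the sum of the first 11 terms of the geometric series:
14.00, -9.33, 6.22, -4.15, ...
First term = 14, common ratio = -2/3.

Sₙ = a(1 - rⁿ) / (1 - r)
S_11 = 14(1 - (-2/3)^11) / (1 - (-2/3))
S_11 = 14(1 - (-2048/177147)) / (5/3)
S_11 = 501746/59049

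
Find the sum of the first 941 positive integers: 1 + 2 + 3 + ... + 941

Formula: ∑k = n(n+1)/2
= 941×942/2
= 886422/2
= 443211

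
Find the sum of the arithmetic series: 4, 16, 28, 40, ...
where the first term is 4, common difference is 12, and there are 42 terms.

Sₙ = n/2 × (first + last)
Last term = a + (n-1)d = 4 + (42-1)×12 = 496
S_42 = 42/2 × (4 + 496)
S_42 = 42/2 × 500 = 10500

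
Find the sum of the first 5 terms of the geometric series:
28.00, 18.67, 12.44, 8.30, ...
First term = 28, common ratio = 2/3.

Sₙ = a(1 - rⁿ) / (1 - r)
S_5 = 28(1 - (2/3)^5) / (1 - (2/3))
S_5 = 28(1 - (32/243)) / (1/3)
S_5 = 5908/81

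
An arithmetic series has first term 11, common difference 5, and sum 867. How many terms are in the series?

Using S = n/2 × [2a + (n-1)d]
867 = n/2 × [2(11) + (n-1)(5)]
867 = n/2 × [22 + 5n - 5]
1734 = n × [17 + 5n]
5n² + (17)n - 1734 = 0
Discriminant: Δ = (17)² - 4(5)(-1734) = 289 + 34680 = 34969
√Δ = 187
n = [-(17) + √Δ] / (2·5) = (-17 + 187) / 10 = 170 / 10 = 17
(The negative root is discarded since n must be a positive integer.)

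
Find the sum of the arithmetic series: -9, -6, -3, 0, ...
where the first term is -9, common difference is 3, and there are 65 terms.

Sₙ = n/2 × (first + last)
Last term = a + (n-1)d = -9 + (65-1)×3 = 183
S_65 = 65/2 × (-9 + 183)
S_65 = 65/2 × 174 = 5655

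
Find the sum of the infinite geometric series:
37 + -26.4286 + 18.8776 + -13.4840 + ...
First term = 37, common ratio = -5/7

For |r| < 1, S = a / (1 - r)
S = 37 / (1 - (-5/7))
S = 37 / (12/7)
S = 259/12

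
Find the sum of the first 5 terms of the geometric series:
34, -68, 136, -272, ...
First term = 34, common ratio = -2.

Sₙ = a(1 - rⁿ) / (1 - r)
S_5 = 34(1 - (-2)^5) / (1 - (-2))
S_5 = 34(1 - (-32)) / (3)
S_5 = 374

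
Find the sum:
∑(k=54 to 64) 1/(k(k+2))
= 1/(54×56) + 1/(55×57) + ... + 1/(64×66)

Partial fractions: 1/(k(k+2)) = (1/2)[1/k - 1/(k+2)]
Telescoping leaves the first two and last two terms:
= (1/2)[1/54 + 1/55 - 1/65 - 1/66]
= 119/38610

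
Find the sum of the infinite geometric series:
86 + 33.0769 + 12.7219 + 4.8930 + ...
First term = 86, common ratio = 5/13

For |r| < 1, S = a / (1 - r)
S = 86 / (1 - (5/13))
S = 86 / (8/13)
S = 559/4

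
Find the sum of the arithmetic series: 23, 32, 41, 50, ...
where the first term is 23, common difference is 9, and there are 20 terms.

Sₙ = n/2 × (first + last)
Last term = a + (n-1)d = 23 + (20-1)×9 = 194
S_20 = 20/2 × (23 + 194)
S_20 = 20/2 × 217 = 2170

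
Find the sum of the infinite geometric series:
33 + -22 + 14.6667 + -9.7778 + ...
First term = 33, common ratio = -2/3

For |r| < 1, S = a / (1 - r)
S = 33 / (1 - (-2/3))
S = 33 / (5/3)
S = 99/5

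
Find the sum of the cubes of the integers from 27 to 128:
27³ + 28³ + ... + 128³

Use ∑_{k=1}^{n} k³ = [n(n+1)/2]², then subtract the first 26 terms.
∑_{k=1}^{128} k³ = [128×129/2]² = 8256² = 68161536
∑_{k=1}^{26} k³ = [26×27/2]² = 351² = 123201
∑_{k=27}^{128} k³ = 68161536 - 123201 = 68038335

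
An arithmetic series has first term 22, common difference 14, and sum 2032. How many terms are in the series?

Using S = n/2 × [2a + (n-1)d]
2032 = n/2 × [2(22) + (n-1)(14)]
2032 = n/2 × [44 + 14n - 14]
4064 = n × [30 + 14n]
14n² + (30)n - 4064 = 0
Discriminant: Δ = (30)² - 4(14)(-4064) = 900 + 227584 = 228484
√Δ = 478
n = [-(30) + √Δ] / (2·14) = (-30 + 478) / 28 = 448 / 28 = 16
(The negative root is discarded since n must be a positive integer.)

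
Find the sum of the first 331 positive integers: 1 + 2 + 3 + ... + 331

Formula: ∑k = n(n+1)/2
= 331×332/2
= 109892/2
= 54946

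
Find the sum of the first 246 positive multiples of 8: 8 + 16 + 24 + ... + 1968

Factor out 8: = 8(1 + 2 + ... + 246) = 8 × n(n+1)/2
= 8 × 246×247/2
= 8 × 30381
= 243048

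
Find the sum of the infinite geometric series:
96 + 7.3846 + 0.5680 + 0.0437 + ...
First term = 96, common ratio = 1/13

For |r| < 1, S = a / (1 - r)
S = 96 / (1 - (1/13))
S = 96 / (12/13)
S = 104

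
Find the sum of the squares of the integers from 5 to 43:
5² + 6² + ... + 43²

Use ∑_{k=1}^{n} k² = n(n+1)(2n+1)/6, then subtract the first 4 terms.
∑_{k=1}^{43} k² = 43×44×87/6 = 27434
∑_{k=1}^{4} k² = 4×5×9/6 = 30
∑_{k=5}^{43} k² = 27434 - 30 = 27404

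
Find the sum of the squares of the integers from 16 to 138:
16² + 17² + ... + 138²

Use ∑_{k=1}^{n} k² = n(n+1)(2n+1)/6, then subtract the first 15 terms.
∑_{k=1}^{138} k² = 138×139×277/6 = 885569
∑_{k=1}^{15} k² = 15×16×31/6 = 1240
∑_{k=16}^{138} k² = 885569 - 1240 = 884329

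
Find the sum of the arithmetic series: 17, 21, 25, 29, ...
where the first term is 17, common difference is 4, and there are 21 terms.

Sₙ = n/2 × (first + last)
Last term = a + (n-1)d = 17 + (21-1)×4 = 97
S_21 = 21/2 × (17 + 97)
S_21 = 21/2 × 114 = 1197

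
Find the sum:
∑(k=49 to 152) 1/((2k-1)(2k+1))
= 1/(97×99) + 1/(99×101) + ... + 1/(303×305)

Partial fractions: 1/((2k-1)(2k+1)) = (1/2)[1/(2k-1) - 1/(2k+1)]
The series telescopes:
= (1/2)[1/97 - 1/305]
= 104/29585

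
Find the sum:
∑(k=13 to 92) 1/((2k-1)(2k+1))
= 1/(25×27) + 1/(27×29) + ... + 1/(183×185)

Partial fractions: 1/((2k-1)(2k+1)) = (1/2)[1/(2k-1) - 1/(2k+1)]
The series telescopes:
= (1/2)[1/25 - 1/185]
= 16/925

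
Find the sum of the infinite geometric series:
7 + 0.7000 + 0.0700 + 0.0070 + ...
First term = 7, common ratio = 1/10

For |r| < 1, S = a / (1 - r)
S = 7 / (1 - (1/10))
S = 7 / (9/10)
S = 70/9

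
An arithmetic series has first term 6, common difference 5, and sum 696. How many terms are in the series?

Using S = n/2 × [2a + (n-1)d]
696 = n/2 × [2(6) + (n-1)(5)]
696 = n/2 × [12 + 5n - 5]
1392 = n × [7 + 5n]
5n² + (7)n - 1392 = 0
Discriminant: Δ = (7)² - 4(5)(-1392) = 49 + 27840 = 27889
√Δ = 167
n = [-(7) + √Δ] / (2·5) = (-7 + 167) / 10 = 160 / 10 = 16
(The negative root is discarded since n must be a positive integer.)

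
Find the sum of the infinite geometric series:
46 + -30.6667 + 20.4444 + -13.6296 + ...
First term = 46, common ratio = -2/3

For |r| < 1, S = a / (1 - r)
S = 46 / (1 - (-2/3))
S = 46 / (5/3)
S = 138/5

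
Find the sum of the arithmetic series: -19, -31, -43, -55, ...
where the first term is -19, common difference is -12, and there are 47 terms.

Sₙ = n/2 × (first + last)
Last term = a + (n-1)d = -19 + (47-1)×(-12) = -571
S_47 = 47/2 × (-19 + (-571))
S_47 = 47/2 × (-590) = -13865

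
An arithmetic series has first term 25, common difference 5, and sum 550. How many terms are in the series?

Using S = n/2 × [2a + (n-1)d]
550 = n/2 × [2(25) + (n-1)(5)]
550 = n/2 × [50 + 5n - 5]
1100 = n × [45 + 5n]
5n² + (45)n - 1100 = 0
Discriminant: Δ = (45)² - 4(5)(-1100) = 2025 + 22000 = 24025
√Δ = 155
n = [-(45) + √Δ] / (2·5) = (-45 + 155) / 10 = 110 / 10 = 11
(The negative root is discarded since n must be a positive integer.)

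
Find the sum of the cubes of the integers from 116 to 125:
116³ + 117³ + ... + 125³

Use ∑_{k=1}^{n} k³ = [n(n+1)/2]², then subtract the first 115 terms.
∑_{k=1}^{125} k³ = [125×126/2]² = 7875² = 62015625
∑_{k=1}^{115} k³ = [115×116/2]² = 6670² = 44488900
∑_{k=116}^{125} k³ = 62015625 - 44488900 = 17526725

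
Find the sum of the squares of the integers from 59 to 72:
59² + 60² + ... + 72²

Use ∑_{k=1}^{n} k² = n(n+1)(2n+1)/6, then subtract the first 58 terms.
∑_{k=1}^{72} k² = 72×73×145/6 = 127020
∑_{k=1}^{58} k² = 58×59×117/6 = 66729
∑_{k=59}^{72} k² = 127020 - 66729 = 60291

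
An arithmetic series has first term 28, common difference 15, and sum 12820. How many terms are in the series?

Using S = n/2 × [2a + (n-1)d]
12820 = n/2 × [2(28) + (n-1)(15)]
12820 = n/2 × [56 + 15n - 15]
25640 = n × [41 + 15n]
15n² + (41)n - 25640 = 0
Discriminant: Δ = (41)² - 4(15)(-25640) = 1681 + 1538400 = 1540081
√Δ = 1241
n = [-(41) + √Δ] / (2·15) = (-41 + 1241) / 30 = 1200 / 30 = 40
(The negative root is discarded since n must be a positive integer.)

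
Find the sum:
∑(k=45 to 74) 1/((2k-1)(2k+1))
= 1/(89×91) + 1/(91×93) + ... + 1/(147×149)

Partial fractions: 1/((2k-1)(2k+1)) = (1/2)[1/(2k-1) - 1/(2k+1)]
The series telescopes:
= (1/2)[1/89 - 1/149]
= 30/13261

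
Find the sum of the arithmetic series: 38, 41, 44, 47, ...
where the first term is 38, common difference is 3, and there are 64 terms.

Sₙ = n/2 × (first + last)
Last term = a + (n-1)d = 38 + (64-1)×3 = 227
S_64 = 64/2 × (38 + 227)
S_64 = 64/2 × 265 = 8480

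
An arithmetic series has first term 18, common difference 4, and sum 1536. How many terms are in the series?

Using S = n/2 × [2a + (n-1)d]
1536 = n/2 × [2(18) + (n-1)(4)]
1536 = n/2 × [36 + 4n - 4]
3072 = n × [32 + 4n]
4n² + (32)n - 3072 = 0
Discriminant: Δ = (32)² - 4(4)(-3072) = 1024 + 49152 = 50176
√Δ = 224
n = [-(32) + √Δ] / (2·4) = (-32 + 224) / 8 = 192 / 8 = 24
(The negative root is discarded since n must be a positive integer.)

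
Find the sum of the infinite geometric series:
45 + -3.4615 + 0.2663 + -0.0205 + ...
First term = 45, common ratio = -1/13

For |r| < 1, S = a / (1 - r)
S = 45 / (1 - (-1/13))
S = 45 / (14/13)
S = 585/14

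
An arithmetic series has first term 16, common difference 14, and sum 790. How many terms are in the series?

Using S = n/2 × [2a + (n-1)d]
790 = n/2 × [2(16) + (n-1)(14)]
790 = n/2 × [32 + 14n - 14]
1580 = n × [18 + 14n]
14n² + (18)n - 1580 = 0
Discriminant: Δ = (18)² - 4(14)(-1580) = 324 + 88480 = 88804
√Δ = 298
n = [-(18) + √Δ] / (2·14) = (-18 + 298) / 28 = 280 / 28 = 10
(The negative root is discarded since n must be a positive integer.)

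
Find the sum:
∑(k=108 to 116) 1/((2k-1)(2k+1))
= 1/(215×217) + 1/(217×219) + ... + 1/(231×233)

Partial fractions: 1/((2k-1)(2k+1)) = (1/2)[1/(2k-1) - 1/(2k+1)]
The series telescopes:
= (1/2)[1/215 - 1/233]
= 9/50095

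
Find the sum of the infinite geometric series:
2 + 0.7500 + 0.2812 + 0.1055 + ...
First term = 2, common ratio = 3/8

For |r| < 1, S = a / (1 - r)
S = 2 / (1 - (3/8))
S = 2 / (5/8)
S = 16/5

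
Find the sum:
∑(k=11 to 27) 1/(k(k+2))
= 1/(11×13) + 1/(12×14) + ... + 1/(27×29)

Partial fractions: 1/(k(k+2)) = (1/2)[1/k - 1/(k+2)]
Telescoping leaves the first two and last two terms:
= (1/2)[1/11 + 1/12 - 1/28 - 1/29]
= 697/13398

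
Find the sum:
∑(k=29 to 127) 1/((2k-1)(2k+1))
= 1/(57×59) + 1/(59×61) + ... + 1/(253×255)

Partial fractions: 1/((2k-1)(2k+1)) = (1/2)[1/(2k-1) - 1/(2k+1)]
The series telescopes:
= (1/2)[1/57 - 1/255]
= 11/1615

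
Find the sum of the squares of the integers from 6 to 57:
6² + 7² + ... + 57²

Use ∑_{k=1}^{n} k² = n(n+1)(2n+1)/6, then subtract the first 5 terms.
∑_{k=1}^{57} k² = 57×58×115/6 = 63365
∑_{k=1}^{5} k² = 5×6×11/6 = 55
∑_{k=6}^{57} k² = 63365 - 55 = 63310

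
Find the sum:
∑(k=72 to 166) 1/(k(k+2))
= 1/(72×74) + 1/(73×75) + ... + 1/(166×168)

Partial fractions: 1/(k(k+2)) = (1/2)[1/k - 1/(k+2)]
Telescoping leaves the first two and last two terms:
= (1/2)[1/72 + 1/73 - 1/167 - 1/168]
= 24035/3072132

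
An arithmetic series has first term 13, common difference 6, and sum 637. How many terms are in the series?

Using S = n/2 × [2a + (n-1)d]
637 = n/2 × [2(13) + (n-1)(6)]
637 = n/2 × [26 + 6n - 6]
1274 = n × [20 + 6n]
6n² + (20)n - 1274 = 0
Discriminant: Δ = (20)² - 4(6)(-1274) = 400 + 30576 = 30976
√Δ = 176
n = [-(20) + √Δ] / (2·6) = (-20 + 176) / 12 = 156 / 12 = 13
(The negative root is discarded since n must be a positive integer.)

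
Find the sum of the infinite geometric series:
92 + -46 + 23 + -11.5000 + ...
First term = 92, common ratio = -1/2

For |r| < 1, S = a / (1 - r)
S = 92 / (1 - (-1/2))
S = 92 / (3/2)
S = 184/3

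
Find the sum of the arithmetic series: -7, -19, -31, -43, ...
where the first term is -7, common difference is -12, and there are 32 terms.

Sₙ = n/2 × (first + last)
Last term = a + (n-1)d = -7 + (32-1)×(-12) = -379
S_32 = 32/2 × (-7 + (-379))
S_32 = 32/2 × (-386) = -6176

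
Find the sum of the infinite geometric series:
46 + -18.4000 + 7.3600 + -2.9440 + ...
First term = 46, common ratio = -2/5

For |r| < 1, S = a / (1 - r)
S = 46 / (1 - (-2/5))
S = 46 / (7/5)
S = 230/7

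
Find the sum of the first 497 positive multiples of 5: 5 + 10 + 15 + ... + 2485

Factor out 5: = 5(1 + 2 + ... + 497) = 5 × n(n+1)/2
= 5 × 497×498/2
= 5 × 123753
= 618765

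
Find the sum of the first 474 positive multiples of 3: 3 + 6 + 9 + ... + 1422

Factor out 3: = 3(1 + 2 + ... + 474) = 3 × n(n+1)/2
= 3 × 474×475/2
= 3 × 112575
= 337725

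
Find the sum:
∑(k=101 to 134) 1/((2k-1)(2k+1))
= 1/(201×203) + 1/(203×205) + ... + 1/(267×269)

Partial fractions: 1/((2k-1)(2k+1)) = (1/2)[1/(2k-1) - 1/(2k+1)]
The series telescopes:
= (1/2)[1/201 - 1/269]
= 34/54069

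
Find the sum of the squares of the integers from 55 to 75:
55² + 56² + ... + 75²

Use ∑_{k=1}^{n} k² = n(n+1)(2n+1)/6, then subtract the first 54 terms.
∑_{k=1}^{75} k² = 75×76×151/6 = 143450
∑_{k=1}^{54} k² = 54×55×109/6 = 53955
∑_{k=55}^{75} k² = 143450 - 53955 = 89495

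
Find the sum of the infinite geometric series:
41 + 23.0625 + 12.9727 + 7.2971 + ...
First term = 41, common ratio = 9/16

For |r| < 1, S = a / (1 - r)
S = 41 / (1 - (9/16))
S = 41 / (7/16)
S = 656/7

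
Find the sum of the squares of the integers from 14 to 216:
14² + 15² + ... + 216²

Use ∑_{k=1}^{n} k² = n(n+1)(2n+1)/6, then subtract the first 13 terms.
∑_{k=1}^{216} k² = 216×217×433/6 = 3382596
∑_{k=1}^{13} k² = 13×14×27/6 = 819
∑_{k=14}^{216} k² = 3382596 - 819 = 3381777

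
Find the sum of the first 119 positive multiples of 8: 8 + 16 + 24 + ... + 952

Factor out 8: = 8(1 + 2 + ... + 119) = 8 × n(n+1)/2
= 8 × 119×120/2
= 8 × 7140
= 57120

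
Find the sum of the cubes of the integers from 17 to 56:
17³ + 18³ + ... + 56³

Use ∑_{k=1}^{n} k³ = [n(n+1)/2]², then subtract the first 16 terms.
∑_{k=1}^{56} k³ = [56×57/2]² = 1596² = 2547216
∑_{k=1}^{16} k³ = [16×17/2]² = 136² = 18496
∑_{k=17}^{56} k³ = 2547216 - 18496 = 2528720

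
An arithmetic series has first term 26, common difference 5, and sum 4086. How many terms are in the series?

Using S = n/2 × [2a + (n-1)d]
4086 = n/2 × [2(26) + (n-1)(5)]
4086 = n/2 × [52 + 5n - 5]
8172 = n × [47 + 5n]
5n² + (47)n - 8172 = 0
Discriminant: Δ = (47)² - 4(5)(-8172) = 2209 + 163440 = 165649
√Δ = 407
n = [-(47) + √Δ] / (2·5) = (-47 + 407) / 10 = 360 / 10 = 36
(The negative root is discarded since n must be a positive integer.)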